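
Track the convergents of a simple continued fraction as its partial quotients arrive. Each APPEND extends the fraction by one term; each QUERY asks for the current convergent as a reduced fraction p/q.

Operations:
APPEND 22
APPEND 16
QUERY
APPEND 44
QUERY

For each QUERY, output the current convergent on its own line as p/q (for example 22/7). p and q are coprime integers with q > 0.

353/16
15554/705

APPEND 22: p_0 = 22·1 + 0 = 22, q_0 = 22·0 + 1 = 1 → 22/1
APPEND 16: p_1 = 16·22 + 1 = 353, q_1 = 16·1 + 0 = 16 → 353/16
APPEND 44: p_2 = 44·353 + 22 = 15554, q_2 = 44·16 + 1 = 705 → 15554/705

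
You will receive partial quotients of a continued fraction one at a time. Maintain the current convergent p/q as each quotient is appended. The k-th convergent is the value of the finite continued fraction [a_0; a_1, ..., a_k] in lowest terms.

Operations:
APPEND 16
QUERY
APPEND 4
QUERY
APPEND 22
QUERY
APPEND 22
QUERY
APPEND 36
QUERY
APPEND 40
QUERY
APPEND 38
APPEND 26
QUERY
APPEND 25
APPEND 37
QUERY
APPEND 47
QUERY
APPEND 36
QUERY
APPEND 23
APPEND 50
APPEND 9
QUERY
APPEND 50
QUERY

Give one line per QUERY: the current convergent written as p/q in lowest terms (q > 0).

APPEND 16: p_0 = 16·1 + 0 = 16, q_0 = 16·0 + 1 = 1 → 16/1
APPEND 4: p_1 = 4·16 + 1 = 65, q_1 = 4·1 + 0 = 4 → 65/4
APPEND 22: p_2 = 22·65 + 16 = 1446, q_2 = 22·4 + 1 = 89 → 1446/89
APPEND 22: p_3 = 22·1446 + 65 = 31877, q_3 = 22·89 + 4 = 1962 → 31877/1962
APPEND 36: p_4 = 36·31877 + 1446 = 1149018, q_4 = 36·1962 + 89 = 70721 → 1149018/70721
APPEND 40: p_5 = 40·1149018 + 31877 = 45992597, q_5 = 40·70721 + 1962 = 2830802 → 45992597/2830802
APPEND 38: p_6 = 38·45992597 + 1149018 = 1748867704, q_6 = 38·2830802 + 70721 = 107641197 → 1748867704/107641197
APPEND 26: p_7 = 26·1748867704 + 45992597 = 45516552901, q_7 = 26·107641197 + 2830802 = 2801501924 → 45516552901/2801501924
APPEND 25: p_8 = 25·45516552901 + 1748867704 = 1139662690229, q_8 = 25·2801501924 + 107641197 = 70145189297 → 1139662690229/70145189297
APPEND 37: p_9 = 37·1139662690229 + 45516552901 = 42213036091374, q_9 = 37·70145189297 + 2801501924 = 2598173505913 → 42213036091374/2598173505913
APPEND 47: p_10 = 47·42213036091374 + 1139662690229 = 1985152358984807, q_10 = 47·2598173505913 + 70145189297 = 122184299967208 → 1985152358984807/122184299967208
APPEND 36: p_11 = 36·1985152358984807 + 42213036091374 = 71507697959544426, q_11 = 36·122184299967208 + 2598173505913 = 4401232972325401 → 71507697959544426/4401232972325401
APPEND 23: p_12 = 23·71507697959544426 + 1985152358984807 = 1646662205428506605, q_12 = 23·4401232972325401 + 122184299967208 = 101350542663451431 → 1646662205428506605/101350542663451431
APPEND 50: p_13 = 50·1646662205428506605 + 71507697959544426 = 82404617969384874676, q_13 = 50·101350542663451431 + 4401232972325401 = 5071928366144896951 → 82404617969384874676/5071928366144896951
APPEND 9: p_14 = 9·82404617969384874676 + 1646662205428506605 = 743288223929892378689, q_14 = 9·5071928366144896951 + 101350542663451431 = 45748705837967523990 → 743288223929892378689/45748705837967523990
APPEND 50: p_15 = 50·743288223929892378689 + 82404617969384874676 = 37246815814464003809126, q_15 = 50·45748705837967523990 + 5071928366144896951 = 2292507220264521096451 → 37246815814464003809126/2292507220264521096451

16/1
65/4
1446/89
31877/1962
1149018/70721
45992597/2830802
45516552901/2801501924
42213036091374/2598173505913
1985152358984807/122184299967208
71507697959544426/4401232972325401
743288223929892378689/45748705837967523990
37246815814464003809126/2292507220264521096451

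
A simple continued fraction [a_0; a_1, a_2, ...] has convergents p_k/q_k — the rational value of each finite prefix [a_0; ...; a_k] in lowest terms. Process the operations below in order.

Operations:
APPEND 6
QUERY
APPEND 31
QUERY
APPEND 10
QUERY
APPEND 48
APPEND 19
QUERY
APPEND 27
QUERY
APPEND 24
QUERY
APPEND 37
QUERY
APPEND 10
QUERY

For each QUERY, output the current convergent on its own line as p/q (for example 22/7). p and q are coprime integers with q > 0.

6/1
187/31
1876/311
1716341/284532
46431442/7697323
1116070949/185020284
41341056555/6853447831
414526636499/68719498594

APPEND 6: p_0 = 6·1 + 0 = 6, q_0 = 6·0 + 1 = 1 → 6/1
APPEND 31: p_1 = 31·6 + 1 = 187, q_1 = 31·1 + 0 = 31 → 187/31
APPEND 10: p_2 = 10·187 + 6 = 1876, q_2 = 10·31 + 1 = 311 → 1876/311
APPEND 48: p_3 = 48·1876 + 187 = 90235, q_3 = 48·311 + 31 = 14959 → 90235/14959
APPEND 19: p_4 = 19·90235 + 1876 = 1716341, q_4 = 19·14959 + 311 = 284532 → 1716341/284532
APPEND 27: p_5 = 27·1716341 + 90235 = 46431442, q_5 = 27·284532 + 14959 = 7697323 → 46431442/7697323
APPEND 24: p_6 = 24·46431442 + 1716341 = 1116070949, q_6 = 24·7697323 + 284532 = 185020284 → 1116070949/185020284
APPEND 37: p_7 = 37·1116070949 + 46431442 = 41341056555, q_7 = 37·185020284 + 7697323 = 6853447831 → 41341056555/6853447831
APPEND 10: p_8 = 10·41341056555 + 1116070949 = 414526636499, q_8 = 10·6853447831 + 185020284 = 68719498594 → 414526636499/68719498594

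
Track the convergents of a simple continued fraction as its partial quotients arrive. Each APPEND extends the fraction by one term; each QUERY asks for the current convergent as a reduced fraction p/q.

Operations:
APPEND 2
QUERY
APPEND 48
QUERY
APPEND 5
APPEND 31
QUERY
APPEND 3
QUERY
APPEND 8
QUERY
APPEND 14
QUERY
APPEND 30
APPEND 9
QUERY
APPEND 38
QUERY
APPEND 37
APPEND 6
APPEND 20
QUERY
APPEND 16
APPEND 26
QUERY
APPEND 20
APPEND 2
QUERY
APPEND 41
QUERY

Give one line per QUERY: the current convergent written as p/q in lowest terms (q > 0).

APPEND 2: p_0 = 2·1 + 0 = 2, q_0 = 2·0 + 1 = 1 → 2/1
APPEND 48: p_1 = 48·2 + 1 = 97, q_1 = 48·1 + 0 = 48 → 97/48
APPEND 5: p_2 = 5·97 + 2 = 487, q_2 = 5·48 + 1 = 241 → 487/241
APPEND 31: p_3 = 31·487 + 97 = 15194, q_3 = 31·241 + 48 = 7519 → 15194/7519
APPEND 3: p_4 = 3·15194 + 487 = 46069, q_4 = 3·7519 + 241 = 22798 → 46069/22798
APPEND 8: p_5 = 8·46069 + 15194 = 383746, q_5 = 8·22798 + 7519 = 189903 → 383746/189903
APPEND 14: p_6 = 14·383746 + 46069 = 5418513, q_6 = 14·189903 + 22798 = 2681440 → 5418513/2681440
APPEND 30: p_7 = 30·5418513 + 383746 = 162939136, q_7 = 30·2681440 + 189903 = 80633103 → 162939136/80633103
APPEND 9: p_8 = 9·162939136 + 5418513 = 1471870737, q_8 = 9·80633103 + 2681440 = 728379367 → 1471870737/728379367
APPEND 38: p_9 = 38·1471870737 + 162939136 = 56094027142, q_9 = 38·728379367 + 80633103 = 27759049049 → 56094027142/27759049049
APPEND 37: p_10 = 37·56094027142 + 1471870737 = 2076950874991, q_10 = 37·27759049049 + 728379367 = 1027813194180 → 2076950874991/1027813194180
APPEND 6: p_11 = 6·2076950874991 + 56094027142 = 12517799277088, q_11 = 6·1027813194180 + 27759049049 = 6194638214129 → 12517799277088/6194638214129
APPEND 20: p_12 = 20·12517799277088 + 2076950874991 = 252432936416751, q_12 = 20·6194638214129 + 1027813194180 = 124920577476760 → 252432936416751/124920577476760
APPEND 16: p_13 = 16·252432936416751 + 12517799277088 = 4051444781945104, q_13 = 16·124920577476760 + 6194638214129 = 2004923877842289 → 4051444781945104/2004923877842289
APPEND 26: p_14 = 26·4051444781945104 + 252432936416751 = 105589997266989455, q_14 = 26·2004923877842289 + 124920577476760 = 52252941401376274 → 105589997266989455/52252941401376274
APPEND 20: p_15 = 20·105589997266989455 + 4051444781945104 = 2115851390121734204, q_15 = 20·52252941401376274 + 2004923877842289 = 1047063751905367769 → 2115851390121734204/1047063751905367769
APPEND 2: p_16 = 2·2115851390121734204 + 105589997266989455 = 4337292777510457863, q_16 = 2·1047063751905367769 + 52252941401376274 = 2146380445212111812 → 4337292777510457863/2146380445212111812
APPEND 41: p_17 = 41·4337292777510457863 + 2115851390121734204 = 179944855268050506587, q_17 = 41·2146380445212111812 + 1047063751905367769 = 89048662005601952061 → 179944855268050506587/89048662005601952061

2/1
97/48
15194/7519
46069/22798
383746/189903
5418513/2681440
1471870737/728379367
56094027142/27759049049
252432936416751/124920577476760
105589997266989455/52252941401376274
4337292777510457863/2146380445212111812
179944855268050506587/89048662005601952061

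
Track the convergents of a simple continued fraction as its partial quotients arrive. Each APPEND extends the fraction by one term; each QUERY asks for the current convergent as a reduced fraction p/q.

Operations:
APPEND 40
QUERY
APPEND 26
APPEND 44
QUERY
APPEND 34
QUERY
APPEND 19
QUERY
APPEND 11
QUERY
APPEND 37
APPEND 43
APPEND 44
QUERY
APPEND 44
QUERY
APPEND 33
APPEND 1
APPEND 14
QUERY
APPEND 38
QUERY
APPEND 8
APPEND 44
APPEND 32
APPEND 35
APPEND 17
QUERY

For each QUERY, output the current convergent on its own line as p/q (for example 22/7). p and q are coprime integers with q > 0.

40/1
45844/1145
1559737/38956
29680847/741309
328049054/8193355
23047503792961/575634583112
1014613697260673/25340997354375
516784084462576972/12907202172123555
19672315122788580779/491335852085326952
133088423475660925576130779/3324017206056091336282280

APPEND 40: p_0 = 40·1 + 0 = 40, q_0 = 40·0 + 1 = 1 → 40/1
APPEND 26: p_1 = 26·40 + 1 = 1041, q_1 = 26·1 + 0 = 26 → 1041/26
APPEND 44: p_2 = 44·1041 + 40 = 45844, q_2 = 44·26 + 1 = 1145 → 45844/1145
APPEND 34: p_3 = 34·45844 + 1041 = 1559737, q_3 = 34·1145 + 26 = 38956 → 1559737/38956
APPEND 19: p_4 = 19·1559737 + 45844 = 29680847, q_4 = 19·38956 + 1145 = 741309 → 29680847/741309
APPEND 11: p_5 = 11·29680847 + 1559737 = 328049054, q_5 = 11·741309 + 38956 = 8193355 → 328049054/8193355
APPEND 37: p_6 = 37·328049054 + 29680847 = 12167495845, q_6 = 37·8193355 + 741309 = 303895444 → 12167495845/303895444
APPEND 43: p_7 = 43·12167495845 + 328049054 = 523530370389, q_7 = 43·303895444 + 8193355 = 13075697447 → 523530370389/13075697447
APPEND 44: p_8 = 44·523530370389 + 12167495845 = 23047503792961, q_8 = 44·13075697447 + 303895444 = 575634583112 → 23047503792961/575634583112
APPEND 44: p_9 = 44·23047503792961 + 523530370389 = 1014613697260673, q_9 = 44·575634583112 + 13075697447 = 25340997354375 → 1014613697260673/25340997354375
APPEND 33: p_10 = 33·1014613697260673 + 23047503792961 = 33505299513395170, q_10 = 33·25340997354375 + 575634583112 = 836828547277487 → 33505299513395170/836828547277487
APPEND 1: p_11 = 1·33505299513395170 + 1014613697260673 = 34519913210655843, q_11 = 1·836828547277487 + 25340997354375 = 862169544631862 → 34519913210655843/862169544631862
APPEND 14: p_12 = 14·34519913210655843 + 33505299513395170 = 516784084462576972, q_12 = 14·862169544631862 + 836828547277487 = 12907202172123555 → 516784084462576972/12907202172123555
APPEND 38: p_13 = 38·516784084462576972 + 34519913210655843 = 19672315122788580779, q_13 = 38·12907202172123555 + 862169544631862 = 491335852085326952 → 19672315122788580779/491335852085326952
APPEND 8: p_14 = 8·19672315122788580779 + 516784084462576972 = 157895305066771223204, q_14 = 8·491335852085326952 + 12907202172123555 = 3943594018854739171 → 157895305066771223204/3943594018854739171
APPEND 44: p_15 = 44·157895305066771223204 + 19672315122788580779 = 6967065738060722401755, q_15 = 44·3943594018854739171 + 491335852085326952 = 174009472681693850476 → 6967065738060722401755/174009472681693850476
APPEND 32: p_16 = 32·6967065738060722401755 + 157895305066771223204 = 223103998923009888079364, q_16 = 32·174009472681693850476 + 3943594018854739171 = 5572246719833057954403 → 223103998923009888079364/5572246719833057954403
APPEND 35: p_17 = 35·223103998923009888079364 + 6967065738060722401755 = 7815607028043406805179495, q_17 = 35·5572246719833057954403 + 174009472681693850476 = 195202644666838722254581 → 7815607028043406805179495/195202644666838722254581
APPEND 17: p_18 = 17·7815607028043406805179495 + 223103998923009888079364 = 133088423475660925576130779, q_18 = 17·195202644666838722254581 + 5572246719833057954403 = 3324017206056091336282280 → 133088423475660925576130779/3324017206056091336282280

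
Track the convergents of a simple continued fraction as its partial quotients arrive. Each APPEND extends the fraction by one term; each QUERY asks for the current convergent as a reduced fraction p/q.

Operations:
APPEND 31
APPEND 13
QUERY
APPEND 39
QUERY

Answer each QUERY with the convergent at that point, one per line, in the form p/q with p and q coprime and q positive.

APPEND 31: p_0 = 31·1 + 0 = 31, q_0 = 31·0 + 1 = 1 → 31/1
APPEND 13: p_1 = 13·31 + 1 = 404, q_1 = 13·1 + 0 = 13 → 404/13
APPEND 39: p_2 = 39·404 + 31 = 15787, q_2 = 39·13 + 1 = 508 → 15787/508

404/13
15787/508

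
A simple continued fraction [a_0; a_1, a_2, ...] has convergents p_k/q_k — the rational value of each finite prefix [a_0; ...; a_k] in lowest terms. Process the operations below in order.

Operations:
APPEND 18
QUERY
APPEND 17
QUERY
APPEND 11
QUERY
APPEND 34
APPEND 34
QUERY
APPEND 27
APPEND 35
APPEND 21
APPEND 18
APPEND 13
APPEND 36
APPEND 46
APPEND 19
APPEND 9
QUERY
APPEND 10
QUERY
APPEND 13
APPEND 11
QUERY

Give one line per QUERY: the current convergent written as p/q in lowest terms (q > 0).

18/1
307/17
3395/188
3938453/218094
5284131509027049943/292611687210611843
53425031168028164671/2958440470804001778
7751329934795353261997/429234156355092986305

APPEND 18: p_0 = 18·1 + 0 = 18, q_0 = 18·0 + 1 = 1 → 18/1
APPEND 17: p_1 = 17·18 + 1 = 307, q_1 = 17·1 + 0 = 17 → 307/17
APPEND 11: p_2 = 11·307 + 18 = 3395, q_2 = 11·17 + 1 = 188 → 3395/188
APPEND 34: p_3 = 34·3395 + 307 = 115737, q_3 = 34·188 + 17 = 6409 → 115737/6409
APPEND 34: p_4 = 34·115737 + 3395 = 3938453, q_4 = 34·6409 + 188 = 218094 → 3938453/218094
APPEND 27: p_5 = 27·3938453 + 115737 = 106453968, q_5 = 27·218094 + 6409 = 5894947 → 106453968/5894947
APPEND 35: p_6 = 35·106453968 + 3938453 = 3729827333, q_6 = 35·5894947 + 218094 = 206541239 → 3729827333/206541239
APPEND 21: p_7 = 21·3729827333 + 106453968 = 78432827961, q_7 = 21·206541239 + 5894947 = 4343260966 → 78432827961/4343260966
APPEND 18: p_8 = 18·78432827961 + 3729827333 = 1415520730631, q_8 = 18·4343260966 + 206541239 = 78385238627 → 1415520730631/78385238627
APPEND 13: p_9 = 13·1415520730631 + 78432827961 = 18480202326164, q_9 = 13·78385238627 + 4343260966 = 1023351363117 → 18480202326164/1023351363117
APPEND 36: p_10 = 36·18480202326164 + 1415520730631 = 666702804472535, q_10 = 36·1023351363117 + 78385238627 = 36919034310839 → 666702804472535/36919034310839
APPEND 46: p_11 = 46·666702804472535 + 18480202326164 = 30686809208062774, q_11 = 46·36919034310839 + 1023351363117 = 1699298929661711 → 30686809208062774/1699298929661711
APPEND 19: p_12 = 19·30686809208062774 + 666702804472535 = 583716077757665241, q_12 = 19·1699298929661711 + 36919034310839 = 32323598697883348 → 583716077757665241/32323598697883348
APPEND 9: p_13 = 9·583716077757665241 + 30686809208062774 = 5284131509027049943, q_13 = 9·32323598697883348 + 1699298929661711 = 292611687210611843 → 5284131509027049943/292611687210611843
APPEND 10: p_14 = 10·5284131509027049943 + 583716077757665241 = 53425031168028164671, q_14 = 10·292611687210611843 + 32323598697883348 = 2958440470804001778 → 53425031168028164671/2958440470804001778
APPEND 13: p_15 = 13·53425031168028164671 + 5284131509027049943 = 699809536693393190666, q_15 = 13·2958440470804001778 + 292611687210611843 = 38752337807662634957 → 699809536693393190666/38752337807662634957
APPEND 11: p_16 = 11·699809536693393190666 + 53425031168028164671 = 7751329934795353261997, q_16 = 11·38752337807662634957 + 2958440470804001778 = 429234156355092986305 → 7751329934795353261997/429234156355092986305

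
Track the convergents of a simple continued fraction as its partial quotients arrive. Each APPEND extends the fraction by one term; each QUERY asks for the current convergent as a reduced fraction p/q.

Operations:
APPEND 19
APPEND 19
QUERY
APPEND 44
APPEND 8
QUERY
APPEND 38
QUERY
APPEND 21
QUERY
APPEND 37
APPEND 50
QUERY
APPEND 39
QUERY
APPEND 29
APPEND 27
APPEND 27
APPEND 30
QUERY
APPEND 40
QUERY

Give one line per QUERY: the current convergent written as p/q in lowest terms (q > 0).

APPEND 19: p_0 = 19·1 + 0 = 19, q_0 = 19·0 + 1 = 1 → 19/1
APPEND 19: p_1 = 19·19 + 1 = 362, q_1 = 19·1 + 0 = 19 → 362/19
APPEND 44: p_2 = 44·362 + 19 = 15947, q_2 = 44·19 + 1 = 837 → 15947/837
APPEND 8: p_3 = 8·15947 + 362 = 127938, q_3 = 8·837 + 19 = 6715 → 127938/6715
APPEND 38: p_4 = 38·127938 + 15947 = 4877591, q_4 = 38·6715 + 837 = 256007 → 4877591/256007
APPEND 21: p_5 = 21·4877591 + 127938 = 102557349, q_5 = 21·256007 + 6715 = 5382862 → 102557349/5382862
APPEND 37: p_6 = 37·102557349 + 4877591 = 3799499504, q_6 = 37·5382862 + 256007 = 199421901 → 3799499504/199421901
APPEND 50: p_7 = 50·3799499504 + 102557349 = 190077532549, q_7 = 50·199421901 + 5382862 = 9976477912 → 190077532549/9976477912
APPEND 39: p_8 = 39·190077532549 + 3799499504 = 7416823268915, q_8 = 39·9976477912 + 199421901 = 389282060469 → 7416823268915/389282060469
APPEND 29: p_9 = 29·7416823268915 + 190077532549 = 215277952331084, q_9 = 29·389282060469 + 9976477912 = 11299156231513 → 215277952331084/11299156231513
APPEND 27: p_10 = 27·215277952331084 + 7416823268915 = 5819921536208183, q_10 = 27·11299156231513 + 389282060469 = 305466500311320 → 5819921536208183/305466500311320
APPEND 27: p_11 = 27·5819921536208183 + 215277952331084 = 157353159429952025, q_11 = 27·305466500311320 + 11299156231513 = 8258894664637153 → 157353159429952025/8258894664637153
APPEND 30: p_12 = 30·157353159429952025 + 5819921536208183 = 4726414704434768933, q_12 = 30·8258894664637153 + 305466500311320 = 248072306439425910 → 4726414704434768933/248072306439425910
APPEND 40: p_13 = 40·4726414704434768933 + 157353159429952025 = 189213941336820709345, q_13 = 40·248072306439425910 + 8258894664637153 = 9931151152241673553 → 189213941336820709345/9931151152241673553

362/19
127938/6715
4877591/256007
102557349/5382862
190077532549/9976477912
7416823268915/389282060469
4726414704434768933/248072306439425910
189213941336820709345/9931151152241673553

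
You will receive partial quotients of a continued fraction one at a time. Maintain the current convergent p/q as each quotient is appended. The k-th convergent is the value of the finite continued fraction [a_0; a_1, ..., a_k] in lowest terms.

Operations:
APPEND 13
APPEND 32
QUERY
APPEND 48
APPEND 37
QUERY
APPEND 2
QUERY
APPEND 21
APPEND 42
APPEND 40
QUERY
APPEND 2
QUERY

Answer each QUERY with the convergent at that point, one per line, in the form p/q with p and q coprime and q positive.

APPEND 13: p_0 = 13·1 + 0 = 13, q_0 = 13·0 + 1 = 1 → 13/1
APPEND 32: p_1 = 32·13 + 1 = 417, q_1 = 32·1 + 0 = 32 → 417/32
APPEND 48: p_2 = 48·417 + 13 = 20029, q_2 = 48·32 + 1 = 1537 → 20029/1537
APPEND 37: p_3 = 37·20029 + 417 = 741490, q_3 = 37·1537 + 32 = 56901 → 741490/56901
APPEND 2: p_4 = 2·741490 + 20029 = 1503009, q_4 = 2·56901 + 1537 = 115339 → 1503009/115339
APPEND 21: p_5 = 21·1503009 + 741490 = 32304679, q_5 = 21·115339 + 56901 = 2479020 → 32304679/2479020
APPEND 42: p_6 = 42·32304679 + 1503009 = 1358299527, q_6 = 42·2479020 + 115339 = 104234179 → 1358299527/104234179
APPEND 40: p_7 = 40·1358299527 + 32304679 = 54364285759, q_7 = 40·104234179 + 2479020 = 4171846180 → 54364285759/4171846180
APPEND 2: p_8 = 2·54364285759 + 1358299527 = 110086871045, q_8 = 2·4171846180 + 104234179 = 8447926539 → 110086871045/8447926539

417/32
741490/56901
1503009/115339
54364285759/4171846180
110086871045/8447926539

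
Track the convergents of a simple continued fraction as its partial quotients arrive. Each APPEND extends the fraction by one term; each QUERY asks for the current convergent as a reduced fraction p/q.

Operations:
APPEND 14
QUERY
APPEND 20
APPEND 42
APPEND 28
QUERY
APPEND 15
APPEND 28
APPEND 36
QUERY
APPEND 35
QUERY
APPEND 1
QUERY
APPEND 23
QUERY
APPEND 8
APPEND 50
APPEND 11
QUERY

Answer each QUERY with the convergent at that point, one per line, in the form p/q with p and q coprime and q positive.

APPEND 14: p_0 = 14·1 + 0 = 14, q_0 = 14·0 + 1 = 1 → 14/1
APPEND 20: p_1 = 20·14 + 1 = 281, q_1 = 20·1 + 0 = 20 → 281/20
APPEND 42: p_2 = 42·281 + 14 = 11816, q_2 = 42·20 + 1 = 841 → 11816/841
APPEND 28: p_3 = 28·11816 + 281 = 331129, q_3 = 28·841 + 20 = 23568 → 331129/23568
APPEND 15: p_4 = 15·331129 + 11816 = 4978751, q_4 = 15·23568 + 841 = 354361 → 4978751/354361
APPEND 28: p_5 = 28·4978751 + 331129 = 139736157, q_5 = 28·354361 + 23568 = 9945676 → 139736157/9945676
APPEND 36: p_6 = 36·139736157 + 4978751 = 5035480403, q_6 = 36·9945676 + 354361 = 358398697 → 5035480403/358398697
APPEND 35: p_7 = 35·5035480403 + 139736157 = 176381550262, q_7 = 35·358398697 + 9945676 = 12553900071 → 176381550262/12553900071
APPEND 1: p_8 = 1·176381550262 + 5035480403 = 181417030665, q_8 = 1·12553900071 + 358398697 = 12912298768 → 181417030665/12912298768
APPEND 23: p_9 = 23·181417030665 + 176381550262 = 4348973255557, q_9 = 23·12912298768 + 12553900071 = 309536771735 → 4348973255557/309536771735
APPEND 8: p_10 = 8·4348973255557 + 181417030665 = 34973203075121, q_10 = 8·309536771735 + 12912298768 = 2489206472648 → 34973203075121/2489206472648
APPEND 50: p_11 = 50·34973203075121 + 4348973255557 = 1753009127011607, q_11 = 50·2489206472648 + 309536771735 = 124769860404135 → 1753009127011607/124769860404135
APPEND 11: p_12 = 11·1753009127011607 + 34973203075121 = 19318073600202798, q_12 = 11·124769860404135 + 2489206472648 = 1374957670918133 → 19318073600202798/1374957670918133

14/1
331129/23568
5035480403/358398697
176381550262/12553900071
181417030665/12912298768
4348973255557/309536771735
19318073600202798/1374957670918133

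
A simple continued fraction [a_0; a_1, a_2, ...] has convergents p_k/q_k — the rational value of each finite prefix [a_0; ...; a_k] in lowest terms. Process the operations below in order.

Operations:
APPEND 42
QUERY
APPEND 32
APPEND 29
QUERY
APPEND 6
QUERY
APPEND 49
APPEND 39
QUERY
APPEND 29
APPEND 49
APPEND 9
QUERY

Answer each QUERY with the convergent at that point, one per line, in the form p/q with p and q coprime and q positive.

APPEND 42: p_0 = 42·1 + 0 = 42, q_0 = 42·0 + 1 = 1 → 42/1
APPEND 32: p_1 = 32·42 + 1 = 1345, q_1 = 32·1 + 0 = 32 → 1345/32
APPEND 29: p_2 = 29·1345 + 42 = 39047, q_2 = 29·32 + 1 = 929 → 39047/929
APPEND 6: p_3 = 6·39047 + 1345 = 235627, q_3 = 6·929 + 32 = 5606 → 235627/5606
APPEND 49: p_4 = 49·235627 + 39047 = 11584770, q_4 = 49·5606 + 929 = 275623 → 11584770/275623
APPEND 39: p_5 = 39·11584770 + 235627 = 452041657, q_5 = 39·275623 + 5606 = 10754903 → 452041657/10754903
APPEND 29: p_6 = 29·452041657 + 11584770 = 13120792823, q_6 = 29·10754903 + 275623 = 312167810 → 13120792823/312167810
APPEND 49: p_7 = 49·13120792823 + 452041657 = 643370889984, q_7 = 49·312167810 + 10754903 = 15306977593 → 643370889984/15306977593
APPEND 9: p_8 = 9·643370889984 + 13120792823 = 5803458802679, q_8 = 9·15306977593 + 312167810 = 138074966147 → 5803458802679/138074966147

42/1
39047/929
235627/5606
452041657/10754903
5803458802679/138074966147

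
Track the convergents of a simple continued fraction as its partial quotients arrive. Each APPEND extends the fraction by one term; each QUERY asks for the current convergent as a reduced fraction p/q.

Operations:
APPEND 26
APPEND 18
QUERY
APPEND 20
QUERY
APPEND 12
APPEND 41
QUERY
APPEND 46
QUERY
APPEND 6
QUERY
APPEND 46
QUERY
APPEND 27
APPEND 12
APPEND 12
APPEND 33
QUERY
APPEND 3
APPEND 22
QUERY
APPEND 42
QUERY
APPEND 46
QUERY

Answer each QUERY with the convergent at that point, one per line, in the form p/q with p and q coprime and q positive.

APPEND 26: p_0 = 26·1 + 0 = 26, q_0 = 26·0 + 1 = 1 → 26/1
APPEND 18: p_1 = 18·26 + 1 = 469, q_1 = 18·1 + 0 = 18 → 469/18
APPEND 20: p_2 = 20·469 + 26 = 9406, q_2 = 20·18 + 1 = 361 → 9406/361
APPEND 12: p_3 = 12·9406 + 469 = 113341, q_3 = 12·361 + 18 = 4350 → 113341/4350
APPEND 41: p_4 = 41·113341 + 9406 = 4656387, q_4 = 41·4350 + 361 = 178711 → 4656387/178711
APPEND 46: p_5 = 46·4656387 + 113341 = 214307143, q_5 = 46·178711 + 4350 = 8225056 → 214307143/8225056
APPEND 6: p_6 = 6·214307143 + 4656387 = 1290499245, q_6 = 6·8225056 + 178711 = 49529047 → 1290499245/49529047
APPEND 46: p_7 = 46·1290499245 + 214307143 = 59577272413, q_7 = 46·49529047 + 8225056 = 2286561218 → 59577272413/2286561218
APPEND 27: p_8 = 27·59577272413 + 1290499245 = 1609876854396, q_8 = 27·2286561218 + 49529047 = 61786681933 → 1609876854396/61786681933
APPEND 12: p_9 = 12·1609876854396 + 59577272413 = 19378099525165, q_9 = 12·61786681933 + 2286561218 = 743726744414 → 19378099525165/743726744414
APPEND 12: p_10 = 12·19378099525165 + 1609876854396 = 234147071156376, q_10 = 12·743726744414 + 61786681933 = 8986507614901 → 234147071156376/8986507614901
APPEND 33: p_11 = 33·234147071156376 + 19378099525165 = 7746231447685573, q_11 = 33·8986507614901 + 743726744414 = 297298478036147 → 7746231447685573/297298478036147
APPEND 3: p_12 = 3·7746231447685573 + 234147071156376 = 23472841414213095, q_12 = 3·297298478036147 + 8986507614901 = 900881941723342 → 23472841414213095/900881941723342
APPEND 22: p_13 = 22·23472841414213095 + 7746231447685573 = 524148742560373663, q_13 = 22·900881941723342 + 297298478036147 = 20116701195949671 → 524148742560373663/20116701195949671
APPEND 42: p_14 = 42·524148742560373663 + 23472841414213095 = 22037720028949906941, q_14 = 42·20116701195949671 + 900881941723342 = 845802332171609524 → 22037720028949906941/845802332171609524
APPEND 46: p_15 = 46·22037720028949906941 + 524148742560373663 = 1014259270074256092949, q_15 = 46·845802332171609524 + 20116701195949671 = 38927023981089987775 → 1014259270074256092949/38927023981089987775

469/18
9406/361
4656387/178711
214307143/8225056
1290499245/49529047
59577272413/2286561218
7746231447685573/297298478036147
524148742560373663/20116701195949671
22037720028949906941/845802332171609524
1014259270074256092949/38927023981089987775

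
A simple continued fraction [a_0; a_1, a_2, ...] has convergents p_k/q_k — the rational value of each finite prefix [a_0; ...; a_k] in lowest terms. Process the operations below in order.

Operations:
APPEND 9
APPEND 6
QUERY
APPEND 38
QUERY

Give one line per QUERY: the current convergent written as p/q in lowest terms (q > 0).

55/6
2099/229

APPEND 9: p_0 = 9·1 + 0 = 9, q_0 = 9·0 + 1 = 1 → 9/1
APPEND 6: p_1 = 6·9 + 1 = 55, q_1 = 6·1 + 0 = 6 → 55/6
APPEND 38: p_2 = 38·55 + 9 = 2099, q_2 = 38·6 + 1 = 229 → 2099/229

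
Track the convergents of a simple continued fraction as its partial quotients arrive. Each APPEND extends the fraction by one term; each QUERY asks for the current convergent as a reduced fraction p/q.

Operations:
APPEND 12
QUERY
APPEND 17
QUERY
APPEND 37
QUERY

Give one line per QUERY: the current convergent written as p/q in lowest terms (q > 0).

APPEND 12: p_0 = 12·1 + 0 = 12, q_0 = 12·0 + 1 = 1 → 12/1
APPEND 17: p_1 = 17·12 + 1 = 205, q_1 = 17·1 + 0 = 17 → 205/17
APPEND 37: p_2 = 37·205 + 12 = 7597, q_2 = 37·17 + 1 = 630 → 7597/630

12/1
205/17
7597/630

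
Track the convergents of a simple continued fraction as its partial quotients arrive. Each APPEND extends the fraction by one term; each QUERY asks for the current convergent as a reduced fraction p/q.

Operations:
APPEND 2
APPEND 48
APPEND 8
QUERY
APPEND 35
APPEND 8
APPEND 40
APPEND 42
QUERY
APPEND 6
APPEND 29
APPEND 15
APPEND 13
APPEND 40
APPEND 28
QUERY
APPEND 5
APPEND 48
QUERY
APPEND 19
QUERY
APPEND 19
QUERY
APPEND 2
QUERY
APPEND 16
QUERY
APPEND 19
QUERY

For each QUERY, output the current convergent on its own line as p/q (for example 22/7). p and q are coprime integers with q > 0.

778/385
369949048/183072455
14340579839949903/7096558760229965
3480641704137168543/1722425358834211949
66204406985362394372/32761817834518234989
1261364374426022661611/624196964214680676740
2588933155837407717594/1281155746263879588469
42684294867824546143115/21122688904436754092244
813590535644503784436779/402612244930562207341105

APPEND 2: p_0 = 2·1 + 0 = 2, q_0 = 2·0 + 1 = 1 → 2/1
APPEND 48: p_1 = 48·2 + 1 = 97, q_1 = 48·1 + 0 = 48 → 97/48
APPEND 8: p_2 = 8·97 + 2 = 778, q_2 = 8·48 + 1 = 385 → 778/385
APPEND 35: p_3 = 35·778 + 97 = 27327, q_3 = 35·385 + 48 = 13523 → 27327/13523
APPEND 8: p_4 = 8·27327 + 778 = 219394, q_4 = 8·13523 + 385 = 108569 → 219394/108569
APPEND 40: p_5 = 40·219394 + 27327 = 8803087, q_5 = 40·108569 + 13523 = 4356283 → 8803087/4356283
APPEND 42: p_6 = 42·8803087 + 219394 = 369949048, q_6 = 42·4356283 + 108569 = 183072455 → 369949048/183072455
APPEND 6: p_7 = 6·369949048 + 8803087 = 2228497375, q_7 = 6·183072455 + 4356283 = 1102791013 → 2228497375/1102791013
APPEND 29: p_8 = 29·2228497375 + 369949048 = 64996372923, q_8 = 29·1102791013 + 183072455 = 32164011832 → 64996372923/32164011832
APPEND 15: p_9 = 15·64996372923 + 2228497375 = 977174091220, q_9 = 15·32164011832 + 1102791013 = 483562968493 → 977174091220/483562968493
APPEND 13: p_10 = 13·977174091220 + 64996372923 = 12768259558783, q_10 = 13·483562968493 + 32164011832 = 6318482602241 → 12768259558783/6318482602241
APPEND 40: p_11 = 40·12768259558783 + 977174091220 = 511707556442540, q_11 = 40·6318482602241 + 483562968493 = 253222867058133 → 511707556442540/253222867058133
APPEND 28: p_12 = 28·511707556442540 + 12768259558783 = 14340579839949903, q_12 = 28·253222867058133 + 6318482602241 = 7096558760229965 → 14340579839949903/7096558760229965
APPEND 5: p_13 = 5·14340579839949903 + 511707556442540 = 72214606756192055, q_13 = 5·7096558760229965 + 253222867058133 = 35736016668207958 → 72214606756192055/35736016668207958
APPEND 48: p_14 = 48·72214606756192055 + 14340579839949903 = 3480641704137168543, q_14 = 48·35736016668207958 + 7096558760229965 = 1722425358834211949 → 3480641704137168543/1722425358834211949
APPEND 19: p_15 = 19·3480641704137168543 + 72214606756192055 = 66204406985362394372, q_15 = 19·1722425358834211949 + 35736016668207958 = 32761817834518234989 → 66204406985362394372/32761817834518234989
APPEND 19: p_16 = 19·66204406985362394372 + 3480641704137168543 = 1261364374426022661611, q_16 = 19·32761817834518234989 + 1722425358834211949 = 624196964214680676740 → 1261364374426022661611/624196964214680676740
APPEND 2: p_17 = 2·1261364374426022661611 + 66204406985362394372 = 2588933155837407717594, q_17 = 2·624196964214680676740 + 32761817834518234989 = 1281155746263879588469 → 2588933155837407717594/1281155746263879588469
APPEND 16: p_18 = 16·2588933155837407717594 + 1261364374426022661611 = 42684294867824546143115, q_18 = 16·1281155746263879588469 + 624196964214680676740 = 21122688904436754092244 → 42684294867824546143115/21122688904436754092244
APPEND 19: p_19 = 19·42684294867824546143115 + 2588933155837407717594 = 813590535644503784436779, q_19 = 19·21122688904436754092244 + 1281155746263879588469 = 402612244930562207341105 → 813590535644503784436779/402612244930562207341105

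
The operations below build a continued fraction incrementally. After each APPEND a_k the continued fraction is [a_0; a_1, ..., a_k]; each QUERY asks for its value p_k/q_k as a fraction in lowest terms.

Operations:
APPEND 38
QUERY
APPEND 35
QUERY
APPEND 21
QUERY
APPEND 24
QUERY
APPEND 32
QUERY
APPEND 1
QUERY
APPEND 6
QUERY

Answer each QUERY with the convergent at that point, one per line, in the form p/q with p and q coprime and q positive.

38/1
1331/35
27989/736
673067/17699
21566133/567104
22239200/584803
155001333/4075922

APPEND 38: p_0 = 38·1 + 0 = 38, q_0 = 38·0 + 1 = 1 → 38/1
APPEND 35: p_1 = 35·38 + 1 = 1331, q_1 = 35·1 + 0 = 35 → 1331/35
APPEND 21: p_2 = 21·1331 + 38 = 27989, q_2 = 21·35 + 1 = 736 → 27989/736
APPEND 24: p_3 = 24·27989 + 1331 = 673067, q_3 = 24·736 + 35 = 17699 → 673067/17699
APPEND 32: p_4 = 32·673067 + 27989 = 21566133, q_4 = 32·17699 + 736 = 567104 → 21566133/567104
APPEND 1: p_5 = 1·21566133 + 673067 = 22239200, q_5 = 1·567104 + 17699 = 584803 → 22239200/584803
APPEND 6: p_6 = 6·22239200 + 21566133 = 155001333, q_6 = 6·584803 + 567104 = 4075922 → 155001333/4075922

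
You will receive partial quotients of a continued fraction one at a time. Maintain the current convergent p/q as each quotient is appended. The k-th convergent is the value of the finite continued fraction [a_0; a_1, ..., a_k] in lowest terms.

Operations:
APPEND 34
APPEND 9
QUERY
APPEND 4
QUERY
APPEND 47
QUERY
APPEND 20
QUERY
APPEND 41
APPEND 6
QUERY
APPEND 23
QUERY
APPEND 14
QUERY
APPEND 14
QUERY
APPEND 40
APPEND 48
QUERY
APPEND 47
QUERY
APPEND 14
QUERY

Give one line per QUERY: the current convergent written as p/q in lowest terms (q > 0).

APPEND 34: p_0 = 34·1 + 0 = 34, q_0 = 34·0 + 1 = 1 → 34/1
APPEND 9: p_1 = 9·34 + 1 = 307, q_1 = 9·1 + 0 = 9 → 307/9
APPEND 4: p_2 = 4·307 + 34 = 1262, q_2 = 4·9 + 1 = 37 → 1262/37
APPEND 47: p_3 = 47·1262 + 307 = 59621, q_3 = 47·37 + 9 = 1748 → 59621/1748
APPEND 20: p_4 = 20·59621 + 1262 = 1193682, q_4 = 20·1748 + 37 = 34997 → 1193682/34997
APPEND 41: p_5 = 41·1193682 + 59621 = 49000583, q_5 = 41·34997 + 1748 = 1436625 → 49000583/1436625
APPEND 6: p_6 = 6·49000583 + 1193682 = 295197180, q_6 = 6·1436625 + 34997 = 8654747 → 295197180/8654747
APPEND 23: p_7 = 23·295197180 + 49000583 = 6838535723, q_7 = 23·8654747 + 1436625 = 200495806 → 6838535723/200495806
APPEND 14: p_8 = 14·6838535723 + 295197180 = 96034697302, q_8 = 14·200495806 + 8654747 = 2815596031 → 96034697302/2815596031
APPEND 14: p_9 = 14·96034697302 + 6838535723 = 1351324297951, q_9 = 14·2815596031 + 200495806 = 39618840240 → 1351324297951/39618840240
APPEND 40: p_10 = 40·1351324297951 + 96034697302 = 54149006615342, q_10 = 40·39618840240 + 2815596031 = 1587569205631 → 54149006615342/1587569205631
APPEND 48: p_11 = 48·54149006615342 + 1351324297951 = 2600503641834367, q_11 = 48·1587569205631 + 39618840240 = 76242940710528 → 2600503641834367/76242940710528
APPEND 47: p_12 = 47·2600503641834367 + 54149006615342 = 122277820172830591, q_12 = 47·76242940710528 + 1587569205631 = 3585005782600447 → 122277820172830591/3585005782600447
APPEND 14: p_13 = 14·122277820172830591 + 2600503641834367 = 1714489986061462641, q_13 = 14·3585005782600447 + 76242940710528 = 50266323897116786 → 1714489986061462641/50266323897116786

307/9
1262/37
59621/1748
1193682/34997
295197180/8654747
6838535723/200495806
96034697302/2815596031
1351324297951/39618840240
2600503641834367/76242940710528
122277820172830591/3585005782600447
1714489986061462641/50266323897116786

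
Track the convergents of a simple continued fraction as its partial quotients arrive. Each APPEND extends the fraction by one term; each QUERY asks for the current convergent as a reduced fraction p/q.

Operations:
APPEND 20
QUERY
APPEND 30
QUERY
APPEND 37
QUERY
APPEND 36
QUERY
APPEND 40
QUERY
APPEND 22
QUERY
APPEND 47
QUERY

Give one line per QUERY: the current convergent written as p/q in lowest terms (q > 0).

20/1
601/30
22257/1111
801853/40026
32096377/1602151
706922147/35287348
33257437286/1660107507

APPEND 20: p_0 = 20·1 + 0 = 20, q_0 = 20·0 + 1 = 1 → 20/1
APPEND 30: p_1 = 30·20 + 1 = 601, q_1 = 30·1 + 0 = 30 → 601/30
APPEND 37: p_2 = 37·601 + 20 = 22257, q_2 = 37·30 + 1 = 1111 → 22257/1111
APPEND 36: p_3 = 36·22257 + 601 = 801853, q_3 = 36·1111 + 30 = 40026 → 801853/40026
APPEND 40: p_4 = 40·801853 + 22257 = 32096377, q_4 = 40·40026 + 1111 = 1602151 → 32096377/1602151
APPEND 22: p_5 = 22·32096377 + 801853 = 706922147, q_5 = 22·1602151 + 40026 = 35287348 → 706922147/35287348
APPEND 47: p_6 = 47·706922147 + 32096377 = 33257437286, q_6 = 47·35287348 + 1602151 = 1660107507 → 33257437286/1660107507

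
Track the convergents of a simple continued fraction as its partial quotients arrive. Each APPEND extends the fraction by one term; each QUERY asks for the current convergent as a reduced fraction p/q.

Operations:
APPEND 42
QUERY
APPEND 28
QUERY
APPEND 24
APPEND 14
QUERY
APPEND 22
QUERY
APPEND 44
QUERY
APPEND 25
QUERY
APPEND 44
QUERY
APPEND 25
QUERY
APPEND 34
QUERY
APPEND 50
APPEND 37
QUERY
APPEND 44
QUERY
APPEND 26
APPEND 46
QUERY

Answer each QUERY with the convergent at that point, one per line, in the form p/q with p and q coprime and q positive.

APPEND 42: p_0 = 42·1 + 0 = 42, q_0 = 42·0 + 1 = 1 → 42/1
APPEND 28: p_1 = 28·42 + 1 = 1177, q_1 = 28·1 + 0 = 28 → 1177/28
APPEND 24: p_2 = 24·1177 + 42 = 28290, q_2 = 24·28 + 1 = 673 → 28290/673
APPEND 14: p_3 = 14·28290 + 1177 = 397237, q_3 = 14·673 + 28 = 9450 → 397237/9450
APPEND 22: p_4 = 22·397237 + 28290 = 8767504, q_4 = 22·9450 + 673 = 208573 → 8767504/208573
APPEND 44: p_5 = 44·8767504 + 397237 = 386167413, q_5 = 44·208573 + 9450 = 9186662 → 386167413/9186662
APPEND 25: p_6 = 25·386167413 + 8767504 = 9662952829, q_6 = 25·9186662 + 208573 = 229875123 → 9662952829/229875123
APPEND 44: p_7 = 44·9662952829 + 386167413 = 425556091889, q_7 = 44·229875123 + 9186662 = 10123692074 → 425556091889/10123692074
APPEND 25: p_8 = 25·425556091889 + 9662952829 = 10648565250054, q_8 = 25·10123692074 + 229875123 = 253322176973 → 10648565250054/253322176973
APPEND 34: p_9 = 34·10648565250054 + 425556091889 = 362476774593725, q_9 = 34·253322176973 + 10123692074 = 8623077709156 → 362476774593725/8623077709156
APPEND 50: p_10 = 50·362476774593725 + 10648565250054 = 18134487294936304, q_10 = 50·8623077709156 + 253322176973 = 431407207634773 → 18134487294936304/431407207634773
APPEND 37: p_11 = 37·18134487294936304 + 362476774593725 = 671338506687236973, q_11 = 37·431407207634773 + 8623077709156 = 15970689760195757 → 671338506687236973/15970689760195757
APPEND 44: p_12 = 44·671338506687236973 + 18134487294936304 = 29557028781533363116, q_12 = 44·15970689760195757 + 431407207634773 = 703141756656248081 → 29557028781533363116/703141756656248081
APPEND 26: p_13 = 26·29557028781533363116 + 671338506687236973 = 769154086826554677989, q_13 = 26·703141756656248081 + 15970689760195757 = 18297656362822645863 → 769154086826554677989/18297656362822645863
APPEND 46: p_14 = 46·769154086826554677989 + 29557028781533363116 = 35410645022803048550610, q_14 = 46·18297656362822645863 + 703141756656248081 = 842395334446497957779 → 35410645022803048550610/842395334446497957779

42/1
1177/28
397237/9450
8767504/208573
386167413/9186662
9662952829/229875123
425556091889/10123692074
10648565250054/253322176973
362476774593725/8623077709156
671338506687236973/15970689760195757
29557028781533363116/703141756656248081
35410645022803048550610/842395334446497957779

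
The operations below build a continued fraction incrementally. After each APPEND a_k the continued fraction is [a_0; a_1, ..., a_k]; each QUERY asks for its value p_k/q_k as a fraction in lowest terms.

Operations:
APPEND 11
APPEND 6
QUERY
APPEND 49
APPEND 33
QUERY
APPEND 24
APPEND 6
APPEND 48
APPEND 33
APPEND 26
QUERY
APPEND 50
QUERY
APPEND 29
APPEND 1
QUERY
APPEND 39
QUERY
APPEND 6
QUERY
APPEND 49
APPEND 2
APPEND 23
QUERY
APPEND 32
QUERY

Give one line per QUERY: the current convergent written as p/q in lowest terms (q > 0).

APPEND 11: p_0 = 11·1 + 0 = 11, q_0 = 11·0 + 1 = 1 → 11/1
APPEND 6: p_1 = 6·11 + 1 = 67, q_1 = 6·1 + 0 = 6 → 67/6
APPEND 49: p_2 = 49·67 + 11 = 3294, q_2 = 49·6 + 1 = 295 → 3294/295
APPEND 33: p_3 = 33·3294 + 67 = 108769, q_3 = 33·295 + 6 = 9741 → 108769/9741
APPEND 24: p_4 = 24·108769 + 3294 = 2613750, q_4 = 24·9741 + 295 = 234079 → 2613750/234079
APPEND 6: p_5 = 6·2613750 + 108769 = 15791269, q_5 = 6·234079 + 9741 = 1414215 → 15791269/1414215
APPEND 48: p_6 = 48·15791269 + 2613750 = 760594662, q_6 = 48·1414215 + 234079 = 68116399 → 760594662/68116399
APPEND 33: p_7 = 33·760594662 + 15791269 = 25115415115, q_7 = 33·68116399 + 1414215 = 2249255382 → 25115415115/2249255382
APPEND 26: p_8 = 26·25115415115 + 760594662 = 653761387652, q_8 = 26·2249255382 + 68116399 = 58548756331 → 653761387652/58548756331
APPEND 50: p_9 = 50·653761387652 + 25115415115 = 32713184797715, q_9 = 50·58548756331 + 2249255382 = 2929687071932 → 32713184797715/2929687071932
APPEND 29: p_10 = 29·32713184797715 + 653761387652 = 949336120521387, q_10 = 29·2929687071932 + 58548756331 = 85019473842359 → 949336120521387/85019473842359
APPEND 1: p_11 = 1·949336120521387 + 32713184797715 = 982049305319102, q_11 = 1·85019473842359 + 2929687071932 = 87949160914291 → 982049305319102/87949160914291
APPEND 39: p_12 = 39·982049305319102 + 949336120521387 = 39249259027966365, q_12 = 39·87949160914291 + 85019473842359 = 3515036749499708 → 39249259027966365/3515036749499708
APPEND 6: p_13 = 6·39249259027966365 + 982049305319102 = 236477603473117292, q_13 = 6·3515036749499708 + 87949160914291 = 21178169657912539 → 236477603473117292/21178169657912539
APPEND 49: p_14 = 49·236477603473117292 + 39249259027966365 = 11626651829210713673, q_14 = 49·21178169657912539 + 3515036749499708 = 1041245349987214119 → 11626651829210713673/1041245349987214119
APPEND 2: p_15 = 2·11626651829210713673 + 236477603473117292 = 23489781261894544638, q_15 = 2·1041245349987214119 + 21178169657912539 = 2103668869632340777 → 23489781261894544638/2103668869632340777
APPEND 23: p_16 = 23·23489781261894544638 + 11626651829210713673 = 551891620852785240347, q_16 = 23·2103668869632340777 + 1041245349987214119 = 49425629351531051990 → 551891620852785240347/49425629351531051990
APPEND 32: p_17 = 32·551891620852785240347 + 23489781261894544638 = 17684021648551022235742, q_17 = 32·49425629351531051990 + 2103668869632340777 = 1583723808118626004457 → 17684021648551022235742/1583723808118626004457

67/6
108769/9741
653761387652/58548756331
32713184797715/2929687071932
982049305319102/87949160914291
39249259027966365/3515036749499708
236477603473117292/21178169657912539
551891620852785240347/49425629351531051990
17684021648551022235742/1583723808118626004457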